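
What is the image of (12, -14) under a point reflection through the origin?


Reflection through origin: (x, y) -> (-x, -y)
(12, -14) -> (-12, 14)

(-12, 14)


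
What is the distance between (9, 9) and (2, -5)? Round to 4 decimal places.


d = sqrt((2-9)^2 + (-5-9)^2) = 15.6525

15.6525


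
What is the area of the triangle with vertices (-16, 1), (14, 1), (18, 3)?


Area = |x1(y2-y3) + x2(y3-y1) + x3(y1-y2)| / 2
= |-16*(1-3) + 14*(3-1) + 18*(1-1)| / 2
= 30

30


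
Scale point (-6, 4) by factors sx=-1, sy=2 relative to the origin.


Scaling: (x*sx, y*sy) = (-6*-1, 4*2) = (6, 8)

(6, 8)


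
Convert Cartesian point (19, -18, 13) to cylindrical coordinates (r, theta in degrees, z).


r = sqrt(19^2 + (-18)^2) = 26.1725
theta = atan2(-18, 19) = 316.5482 deg
z = 13

r = 26.1725, theta = 316.5482 deg, z = 13


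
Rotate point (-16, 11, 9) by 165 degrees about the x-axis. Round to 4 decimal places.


x' = -16
y' = 11*cos(165) - 9*sin(165) = -12.9546
z' = 11*sin(165) + 9*cos(165) = -5.8463

(-16, -12.9546, -5.8463)


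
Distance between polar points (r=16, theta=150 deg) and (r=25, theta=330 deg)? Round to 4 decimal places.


d = sqrt(r1^2 + r2^2 - 2*r1*r2*cos(t2-t1))
d = sqrt(16^2 + 25^2 - 2*16*25*cos(330-150)) = 41

41


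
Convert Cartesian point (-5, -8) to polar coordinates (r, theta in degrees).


r = sqrt((-5)^2 + (-8)^2) = 9.434
theta = atan2(-8, -5) = 237.9946 degrees

r = 9.434, theta = 237.9946 degrees


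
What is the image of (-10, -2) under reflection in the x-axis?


Reflection across x-axis: (x, y) -> (x, -y)
(-10, -2) -> (-10, 2)

(-10, 2)


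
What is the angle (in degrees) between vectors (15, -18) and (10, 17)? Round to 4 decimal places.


dot = 15*10 + -18*17 = -156
|u| = 23.4307, |v| = 19.7231
cos(angle) = -0.3376
angle = 109.7289 degrees

109.7289 degrees


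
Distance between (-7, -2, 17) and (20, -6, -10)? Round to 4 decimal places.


d = sqrt((20--7)^2 + (-6--2)^2 + (-10-17)^2) = 38.3927

38.3927


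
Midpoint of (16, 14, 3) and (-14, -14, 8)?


Midpoint = ((16+-14)/2, (14+-14)/2, (3+8)/2) = (1, 0, 5.5)

(1, 0, 5.5)


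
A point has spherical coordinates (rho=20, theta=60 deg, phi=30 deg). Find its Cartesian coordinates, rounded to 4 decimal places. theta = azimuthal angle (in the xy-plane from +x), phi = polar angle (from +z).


x = 20 * sin(30) * cos(60) = 5
y = 20 * sin(30) * sin(60) = 8.6603
z = 20 * cos(30) = 17.3205

(5, 8.6603, 17.3205)


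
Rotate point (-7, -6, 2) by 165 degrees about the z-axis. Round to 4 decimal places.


x' = -7*cos(165) - -6*sin(165) = 8.3144
y' = -7*sin(165) + -6*cos(165) = 3.9838
z' = 2

(8.3144, 3.9838, 2)


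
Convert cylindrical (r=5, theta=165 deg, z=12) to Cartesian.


x = 5 * cos(165) = -4.8296
y = 5 * sin(165) = 1.2941
z = 12

(-4.8296, 1.2941, 12)


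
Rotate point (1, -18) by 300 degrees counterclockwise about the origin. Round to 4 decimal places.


x' = 1*cos(300) - -18*sin(300) = -15.0885
y' = 1*sin(300) + -18*cos(300) = -9.866

(-15.0885, -9.866)


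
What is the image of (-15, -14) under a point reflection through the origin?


Reflection through origin: (x, y) -> (-x, -y)
(-15, -14) -> (15, 14)

(15, 14)


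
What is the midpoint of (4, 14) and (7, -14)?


Midpoint = ((4+7)/2, (14+-14)/2) = (5.5, 0)

(5.5, 0)


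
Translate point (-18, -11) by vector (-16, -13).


Translation: (x+dx, y+dy) = (-18+-16, -11+-13) = (-34, -24)

(-34, -24)


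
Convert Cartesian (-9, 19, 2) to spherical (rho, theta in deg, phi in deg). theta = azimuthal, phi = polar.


rho = sqrt((-9)^2 + 19^2 + 2^2) = 21.1187
theta = atan2(19, -9) = 115.3462 deg
phi = acos(2/21.1187) = 84.5658 deg

rho = 21.1187, theta = 115.3462 deg, phi = 84.5658 deg


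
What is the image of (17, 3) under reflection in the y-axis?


Reflection across y-axis: (x, y) -> (-x, y)
(17, 3) -> (-17, 3)

(-17, 3)


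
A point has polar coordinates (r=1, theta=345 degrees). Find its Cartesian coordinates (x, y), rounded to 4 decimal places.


x = 1 * cos(345) = 0.9659
y = 1 * sin(345) = -0.2588

(0.9659, -0.2588)


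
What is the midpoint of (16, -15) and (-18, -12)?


Midpoint = ((16+-18)/2, (-15+-12)/2) = (-1, -13.5)

(-1, -13.5)


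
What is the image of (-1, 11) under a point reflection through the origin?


Reflection through origin: (x, y) -> (-x, -y)
(-1, 11) -> (1, -11)

(1, -11)


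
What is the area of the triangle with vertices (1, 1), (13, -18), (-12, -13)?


Area = |x1(y2-y3) + x2(y3-y1) + x3(y1-y2)| / 2
= |1*(-18--13) + 13*(-13-1) + -12*(1--18)| / 2
= 207.5

207.5


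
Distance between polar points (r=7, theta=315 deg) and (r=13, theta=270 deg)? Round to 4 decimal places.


d = sqrt(r1^2 + r2^2 - 2*r1*r2*cos(t2-t1))
d = sqrt(7^2 + 13^2 - 2*7*13*cos(270-315)) = 9.4502

9.4502


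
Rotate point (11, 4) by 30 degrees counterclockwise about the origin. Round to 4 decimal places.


x' = 11*cos(30) - 4*sin(30) = 7.5263
y' = 11*sin(30) + 4*cos(30) = 8.9641

(7.5263, 8.9641)


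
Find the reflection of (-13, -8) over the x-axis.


Reflection across x-axis: (x, y) -> (x, -y)
(-13, -8) -> (-13, 8)

(-13, 8)


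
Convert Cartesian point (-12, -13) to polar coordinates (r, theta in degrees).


r = sqrt((-12)^2 + (-13)^2) = 17.6918
theta = atan2(-13, -12) = 227.2906 degrees

r = 17.6918, theta = 227.2906 degrees


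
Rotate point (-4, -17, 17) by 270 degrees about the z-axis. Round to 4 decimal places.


x' = -4*cos(270) - -17*sin(270) = -17
y' = -4*sin(270) + -17*cos(270) = 4
z' = 17

(-17, 4, 17)


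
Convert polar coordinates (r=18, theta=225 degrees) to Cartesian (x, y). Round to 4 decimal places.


x = 18 * cos(225) = -12.7279
y = 18 * sin(225) = -12.7279

(-12.7279, -12.7279)


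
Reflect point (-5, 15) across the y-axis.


Reflection across y-axis: (x, y) -> (-x, y)
(-5, 15) -> (5, 15)

(5, 15)


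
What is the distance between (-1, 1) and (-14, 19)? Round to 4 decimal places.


d = sqrt((-14--1)^2 + (19-1)^2) = 22.2036

22.2036


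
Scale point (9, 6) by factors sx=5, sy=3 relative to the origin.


Scaling: (x*sx, y*sy) = (9*5, 6*3) = (45, 18)

(45, 18)


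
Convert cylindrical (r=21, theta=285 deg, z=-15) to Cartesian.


x = 21 * cos(285) = 5.4352
y = 21 * sin(285) = -20.2844
z = -15

(5.4352, -20.2844, -15)


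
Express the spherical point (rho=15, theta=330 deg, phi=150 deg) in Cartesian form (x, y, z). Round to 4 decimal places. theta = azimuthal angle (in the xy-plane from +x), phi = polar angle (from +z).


x = 15 * sin(150) * cos(330) = 6.4952
y = 15 * sin(150) * sin(330) = -3.75
z = 15 * cos(150) = -12.9904

(6.4952, -3.75, -12.9904)


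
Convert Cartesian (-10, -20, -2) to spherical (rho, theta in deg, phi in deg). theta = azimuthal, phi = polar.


rho = sqrt((-10)^2 + (-20)^2 + (-2)^2) = 22.4499
theta = atan2(-20, -10) = 243.4349 deg
phi = acos(-2/22.4499) = 95.1111 deg

rho = 22.4499, theta = 243.4349 deg, phi = 95.1111 deg


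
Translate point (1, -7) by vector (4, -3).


Translation: (x+dx, y+dy) = (1+4, -7+-3) = (5, -10)

(5, -10)


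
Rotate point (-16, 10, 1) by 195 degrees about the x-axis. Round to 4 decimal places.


x' = -16
y' = 10*cos(195) - 1*sin(195) = -9.4004
z' = 10*sin(195) + 1*cos(195) = -3.5541

(-16, -9.4004, -3.5541)


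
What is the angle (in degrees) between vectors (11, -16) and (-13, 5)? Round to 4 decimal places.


dot = 11*-13 + -16*5 = -223
|u| = 19.4165, |v| = 13.9284
cos(angle) = -0.8246
angle = 145.546 degrees

145.546 degrees


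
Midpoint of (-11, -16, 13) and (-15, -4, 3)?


Midpoint = ((-11+-15)/2, (-16+-4)/2, (13+3)/2) = (-13, -10, 8)

(-13, -10, 8)


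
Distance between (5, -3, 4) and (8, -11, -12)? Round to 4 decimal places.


d = sqrt((8-5)^2 + (-11--3)^2 + (-12-4)^2) = 18.1384

18.1384


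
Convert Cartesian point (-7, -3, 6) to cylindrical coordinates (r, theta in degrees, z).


r = sqrt((-7)^2 + (-3)^2) = 7.6158
theta = atan2(-3, -7) = 203.1986 deg
z = 6

r = 7.6158, theta = 203.1986 deg, z = 6


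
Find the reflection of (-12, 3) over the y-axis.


Reflection across y-axis: (x, y) -> (-x, y)
(-12, 3) -> (12, 3)

(12, 3)


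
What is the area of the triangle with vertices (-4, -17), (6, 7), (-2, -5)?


Area = |x1(y2-y3) + x2(y3-y1) + x3(y1-y2)| / 2
= |-4*(7--5) + 6*(-5--17) + -2*(-17-7)| / 2
= 36

36


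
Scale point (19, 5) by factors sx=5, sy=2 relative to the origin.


Scaling: (x*sx, y*sy) = (19*5, 5*2) = (95, 10)

(95, 10)


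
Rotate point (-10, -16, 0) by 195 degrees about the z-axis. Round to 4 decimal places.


x' = -10*cos(195) - -16*sin(195) = 5.5182
y' = -10*sin(195) + -16*cos(195) = 18.043
z' = 0

(5.5182, 18.043, 0)


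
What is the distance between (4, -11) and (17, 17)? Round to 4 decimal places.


d = sqrt((17-4)^2 + (17--11)^2) = 30.8707

30.8707


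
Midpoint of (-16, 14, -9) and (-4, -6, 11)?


Midpoint = ((-16+-4)/2, (14+-6)/2, (-9+11)/2) = (-10, 4, 1)

(-10, 4, 1)


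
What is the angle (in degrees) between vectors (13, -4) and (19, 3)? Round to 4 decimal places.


dot = 13*19 + -4*3 = 235
|u| = 13.6015, |v| = 19.2354
cos(angle) = 0.8982
angle = 26.0754 degrees

26.0754 degrees


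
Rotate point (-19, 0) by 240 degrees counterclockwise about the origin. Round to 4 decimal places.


x' = -19*cos(240) - 0*sin(240) = 9.5
y' = -19*sin(240) + 0*cos(240) = 16.4545

(9.5, 16.4545)


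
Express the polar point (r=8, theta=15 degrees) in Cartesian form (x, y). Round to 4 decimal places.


x = 8 * cos(15) = 7.7274
y = 8 * sin(15) = 2.0706

(7.7274, 2.0706)


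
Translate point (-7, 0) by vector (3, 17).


Translation: (x+dx, y+dy) = (-7+3, 0+17) = (-4, 17)

(-4, 17)


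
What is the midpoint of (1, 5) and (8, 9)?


Midpoint = ((1+8)/2, (5+9)/2) = (4.5, 7)

(4.5, 7)


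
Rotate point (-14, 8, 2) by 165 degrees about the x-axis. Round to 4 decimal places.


x' = -14
y' = 8*cos(165) - 2*sin(165) = -8.245
z' = 8*sin(165) + 2*cos(165) = 0.1387

(-14, -8.245, 0.1387)


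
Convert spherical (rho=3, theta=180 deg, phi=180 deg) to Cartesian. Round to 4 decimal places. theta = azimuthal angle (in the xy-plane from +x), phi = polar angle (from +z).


x = 3 * sin(180) * cos(180) = 0
y = 3 * sin(180) * sin(180) = 0
z = 3 * cos(180) = -3

(0, 0, -3)


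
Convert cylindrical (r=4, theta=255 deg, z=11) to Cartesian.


x = 4 * cos(255) = -1.0353
y = 4 * sin(255) = -3.8637
z = 11

(-1.0353, -3.8637, 11)


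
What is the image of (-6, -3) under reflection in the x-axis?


Reflection across x-axis: (x, y) -> (x, -y)
(-6, -3) -> (-6, 3)

(-6, 3)


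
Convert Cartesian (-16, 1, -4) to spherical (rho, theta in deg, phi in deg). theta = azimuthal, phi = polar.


rho = sqrt((-16)^2 + 1^2 + (-4)^2) = 16.5227
theta = atan2(1, -16) = 176.4237 deg
phi = acos(-4/16.5227) = 104.01 deg

rho = 16.5227, theta = 176.4237 deg, phi = 104.01 deg


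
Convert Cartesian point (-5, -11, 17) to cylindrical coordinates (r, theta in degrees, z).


r = sqrt((-5)^2 + (-11)^2) = 12.083
theta = atan2(-11, -5) = 245.556 deg
z = 17

r = 12.083, theta = 245.556 deg, z = 17


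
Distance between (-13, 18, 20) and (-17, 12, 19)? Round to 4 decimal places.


d = sqrt((-17--13)^2 + (12-18)^2 + (19-20)^2) = 7.2801

7.2801


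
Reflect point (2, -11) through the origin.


Reflection through origin: (x, y) -> (-x, -y)
(2, -11) -> (-2, 11)

(-2, 11)


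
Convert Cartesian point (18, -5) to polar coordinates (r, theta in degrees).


r = sqrt(18^2 + (-5)^2) = 18.6815
theta = atan2(-5, 18) = 344.4759 degrees

r = 18.6815, theta = 344.4759 degrees


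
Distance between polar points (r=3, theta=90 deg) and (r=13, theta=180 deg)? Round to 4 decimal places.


d = sqrt(r1^2 + r2^2 - 2*r1*r2*cos(t2-t1))
d = sqrt(3^2 + 13^2 - 2*3*13*cos(180-90)) = 13.3417

13.3417


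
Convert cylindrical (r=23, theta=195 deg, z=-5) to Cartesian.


x = 23 * cos(195) = -22.2163
y = 23 * sin(195) = -5.9528
z = -5

(-22.2163, -5.9528, -5)


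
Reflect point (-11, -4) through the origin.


Reflection through origin: (x, y) -> (-x, -y)
(-11, -4) -> (11, 4)

(11, 4)


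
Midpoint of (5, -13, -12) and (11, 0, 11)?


Midpoint = ((5+11)/2, (-13+0)/2, (-12+11)/2) = (8, -6.5, -0.5)

(8, -6.5, -0.5)


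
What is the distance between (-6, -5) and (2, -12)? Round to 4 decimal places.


d = sqrt((2--6)^2 + (-12--5)^2) = 10.6301

10.6301


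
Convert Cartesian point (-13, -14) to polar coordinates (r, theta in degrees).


r = sqrt((-13)^2 + (-14)^2) = 19.105
theta = atan2(-14, -13) = 227.1211 degrees

r = 19.105, theta = 227.1211 degrees


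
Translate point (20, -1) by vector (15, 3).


Translation: (x+dx, y+dy) = (20+15, -1+3) = (35, 2)

(35, 2)


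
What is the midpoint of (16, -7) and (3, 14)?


Midpoint = ((16+3)/2, (-7+14)/2) = (9.5, 3.5)

(9.5, 3.5)


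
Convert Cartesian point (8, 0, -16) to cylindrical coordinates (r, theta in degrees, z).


r = sqrt(8^2 + 0^2) = 8
theta = atan2(0, 8) = 0 deg
z = -16

r = 8, theta = 0 deg, z = -16


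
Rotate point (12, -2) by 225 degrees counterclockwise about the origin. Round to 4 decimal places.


x' = 12*cos(225) - -2*sin(225) = -9.8995
y' = 12*sin(225) + -2*cos(225) = -7.0711

(-9.8995, -7.0711)


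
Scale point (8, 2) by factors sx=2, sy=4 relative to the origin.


Scaling: (x*sx, y*sy) = (8*2, 2*4) = (16, 8)

(16, 8)


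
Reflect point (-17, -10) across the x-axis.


Reflection across x-axis: (x, y) -> (x, -y)
(-17, -10) -> (-17, 10)

(-17, 10)


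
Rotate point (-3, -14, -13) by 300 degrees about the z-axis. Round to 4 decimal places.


x' = -3*cos(300) - -14*sin(300) = -13.6244
y' = -3*sin(300) + -14*cos(300) = -4.4019
z' = -13

(-13.6244, -4.4019, -13)


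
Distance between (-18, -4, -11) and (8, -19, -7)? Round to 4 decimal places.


d = sqrt((8--18)^2 + (-19--4)^2 + (-7--11)^2) = 30.282

30.282


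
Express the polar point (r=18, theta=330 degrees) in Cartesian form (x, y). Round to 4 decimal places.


x = 18 * cos(330) = 15.5885
y = 18 * sin(330) = -9

(15.5885, -9)


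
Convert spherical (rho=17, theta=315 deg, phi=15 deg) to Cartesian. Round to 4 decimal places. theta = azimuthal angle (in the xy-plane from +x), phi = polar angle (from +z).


x = 17 * sin(15) * cos(315) = 3.1112
y = 17 * sin(15) * sin(315) = -3.1112
z = 17 * cos(15) = 16.4207

(3.1112, -3.1112, 16.4207)


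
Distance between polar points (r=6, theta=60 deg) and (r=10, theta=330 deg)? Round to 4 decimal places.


d = sqrt(r1^2 + r2^2 - 2*r1*r2*cos(t2-t1))
d = sqrt(6^2 + 10^2 - 2*6*10*cos(330-60)) = 11.6619

11.6619


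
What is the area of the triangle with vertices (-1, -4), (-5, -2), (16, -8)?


Area = |x1(y2-y3) + x2(y3-y1) + x3(y1-y2)| / 2
= |-1*(-2--8) + -5*(-8--4) + 16*(-4--2)| / 2
= 9

9


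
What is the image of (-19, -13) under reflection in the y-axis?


Reflection across y-axis: (x, y) -> (-x, y)
(-19, -13) -> (19, -13)

(19, -13)


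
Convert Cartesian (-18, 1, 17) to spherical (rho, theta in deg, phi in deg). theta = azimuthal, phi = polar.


rho = sqrt((-18)^2 + 1^2 + 17^2) = 24.779
theta = atan2(1, -18) = 176.8202 deg
phi = acos(17/24.779) = 46.6806 deg

rho = 24.779, theta = 176.8202 deg, phi = 46.6806 deg


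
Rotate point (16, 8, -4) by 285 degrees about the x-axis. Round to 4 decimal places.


x' = 16
y' = 8*cos(285) - -4*sin(285) = -1.7932
z' = 8*sin(285) + -4*cos(285) = -8.7627

(16, -1.7932, -8.7627)


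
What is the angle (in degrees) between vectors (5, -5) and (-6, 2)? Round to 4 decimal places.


dot = 5*-6 + -5*2 = -40
|u| = 7.0711, |v| = 6.3246
cos(angle) = -0.8944
angle = 153.4349 degrees

153.4349 degrees


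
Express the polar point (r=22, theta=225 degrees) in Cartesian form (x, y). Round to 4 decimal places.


x = 22 * cos(225) = -15.5563
y = 22 * sin(225) = -15.5563

(-15.5563, -15.5563)


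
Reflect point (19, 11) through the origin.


Reflection through origin: (x, y) -> (-x, -y)
(19, 11) -> (-19, -11)

(-19, -11)


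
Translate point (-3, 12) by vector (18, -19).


Translation: (x+dx, y+dy) = (-3+18, 12+-19) = (15, -7)

(15, -7)


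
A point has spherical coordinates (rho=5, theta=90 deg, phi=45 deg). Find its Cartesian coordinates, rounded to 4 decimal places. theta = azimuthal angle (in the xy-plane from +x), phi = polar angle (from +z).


x = 5 * sin(45) * cos(90) = 0
y = 5 * sin(45) * sin(90) = 3.5355
z = 5 * cos(45) = 3.5355

(0, 3.5355, 3.5355)


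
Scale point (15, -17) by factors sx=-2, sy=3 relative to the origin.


Scaling: (x*sx, y*sy) = (15*-2, -17*3) = (-30, -51)

(-30, -51)


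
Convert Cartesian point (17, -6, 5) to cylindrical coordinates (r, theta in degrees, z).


r = sqrt(17^2 + (-6)^2) = 18.0278
theta = atan2(-6, 17) = 340.56 deg
z = 5

r = 18.0278, theta = 340.56 deg, z = 5


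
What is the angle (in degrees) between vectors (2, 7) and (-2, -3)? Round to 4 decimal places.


dot = 2*-2 + 7*-3 = -25
|u| = 7.2801, |v| = 3.6056
cos(angle) = -0.9524
angle = 162.2553 degrees

162.2553 degrees


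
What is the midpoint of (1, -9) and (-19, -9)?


Midpoint = ((1+-19)/2, (-9+-9)/2) = (-9, -9)

(-9, -9)


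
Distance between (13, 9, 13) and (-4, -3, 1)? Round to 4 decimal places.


d = sqrt((-4-13)^2 + (-3-9)^2 + (1-13)^2) = 24.0208

24.0208


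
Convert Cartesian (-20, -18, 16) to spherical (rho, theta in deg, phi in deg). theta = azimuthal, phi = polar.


rho = sqrt((-20)^2 + (-18)^2 + 16^2) = 31.305
theta = atan2(-18, -20) = 221.9872 deg
phi = acos(16/31.305) = 59.2628 deg

rho = 31.305, theta = 221.9872 deg, phi = 59.2628 deg


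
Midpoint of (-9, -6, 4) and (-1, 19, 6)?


Midpoint = ((-9+-1)/2, (-6+19)/2, (4+6)/2) = (-5, 6.5, 5)

(-5, 6.5, 5)


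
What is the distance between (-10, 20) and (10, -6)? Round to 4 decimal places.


d = sqrt((10--10)^2 + (-6-20)^2) = 32.8024

32.8024


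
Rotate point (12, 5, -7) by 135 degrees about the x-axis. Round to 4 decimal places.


x' = 12
y' = 5*cos(135) - -7*sin(135) = 1.4142
z' = 5*sin(135) + -7*cos(135) = 8.4853

(12, 1.4142, 8.4853)


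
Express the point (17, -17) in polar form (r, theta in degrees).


r = sqrt(17^2 + (-17)^2) = 24.0416
theta = atan2(-17, 17) = 315 degrees

r = 24.0416, theta = 315 degrees


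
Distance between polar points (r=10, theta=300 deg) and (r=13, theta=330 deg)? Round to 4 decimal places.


d = sqrt(r1^2 + r2^2 - 2*r1*r2*cos(t2-t1))
d = sqrt(10^2 + 13^2 - 2*10*13*cos(330-300)) = 6.6207

6.6207


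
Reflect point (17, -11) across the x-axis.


Reflection across x-axis: (x, y) -> (x, -y)
(17, -11) -> (17, 11)

(17, 11)


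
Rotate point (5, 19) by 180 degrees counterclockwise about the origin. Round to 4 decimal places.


x' = 5*cos(180) - 19*sin(180) = -5
y' = 5*sin(180) + 19*cos(180) = -19

(-5, -19)


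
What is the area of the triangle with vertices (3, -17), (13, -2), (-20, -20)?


Area = |x1(y2-y3) + x2(y3-y1) + x3(y1-y2)| / 2
= |3*(-2--20) + 13*(-20--17) + -20*(-17--2)| / 2
= 157.5

157.5


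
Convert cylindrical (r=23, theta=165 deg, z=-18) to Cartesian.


x = 23 * cos(165) = -22.2163
y = 23 * sin(165) = 5.9528
z = -18

(-22.2163, 5.9528, -18)


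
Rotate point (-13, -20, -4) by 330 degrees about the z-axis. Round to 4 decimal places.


x' = -13*cos(330) - -20*sin(330) = -21.2583
y' = -13*sin(330) + -20*cos(330) = -10.8205
z' = -4

(-21.2583, -10.8205, -4)


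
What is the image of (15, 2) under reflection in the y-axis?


Reflection across y-axis: (x, y) -> (-x, y)
(15, 2) -> (-15, 2)

(-15, 2)


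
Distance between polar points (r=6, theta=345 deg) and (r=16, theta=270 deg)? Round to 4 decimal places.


d = sqrt(r1^2 + r2^2 - 2*r1*r2*cos(t2-t1))
d = sqrt(6^2 + 16^2 - 2*6*16*cos(270-345)) = 15.5662

15.5662


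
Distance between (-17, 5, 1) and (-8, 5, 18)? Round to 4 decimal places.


d = sqrt((-8--17)^2 + (5-5)^2 + (18-1)^2) = 19.2354

19.2354


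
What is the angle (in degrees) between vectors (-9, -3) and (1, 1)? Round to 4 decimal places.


dot = -9*1 + -3*1 = -12
|u| = 9.4868, |v| = 1.4142
cos(angle) = -0.8944
angle = 153.4349 degrees

153.4349 degrees


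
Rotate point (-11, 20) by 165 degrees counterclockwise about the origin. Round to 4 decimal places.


x' = -11*cos(165) - 20*sin(165) = 5.4488
y' = -11*sin(165) + 20*cos(165) = -22.1655

(5.4488, -22.1655)


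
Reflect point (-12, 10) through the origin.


Reflection through origin: (x, y) -> (-x, -y)
(-12, 10) -> (12, -10)

(12, -10)


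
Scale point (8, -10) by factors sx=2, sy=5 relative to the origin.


Scaling: (x*sx, y*sy) = (8*2, -10*5) = (16, -50)

(16, -50)


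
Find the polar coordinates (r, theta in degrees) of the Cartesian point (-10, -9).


r = sqrt((-10)^2 + (-9)^2) = 13.4536
theta = atan2(-9, -10) = 221.9872 degrees

r = 13.4536, theta = 221.9872 degrees


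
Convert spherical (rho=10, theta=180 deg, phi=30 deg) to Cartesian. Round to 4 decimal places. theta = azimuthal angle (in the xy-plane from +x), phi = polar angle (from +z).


x = 10 * sin(30) * cos(180) = -5
y = 10 * sin(30) * sin(180) = 0
z = 10 * cos(30) = 8.6603

(-5, 0, 8.6603)


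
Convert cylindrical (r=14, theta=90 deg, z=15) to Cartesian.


x = 14 * cos(90) = 0
y = 14 * sin(90) = 14
z = 15

(0, 14, 15)


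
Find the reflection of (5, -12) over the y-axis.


Reflection across y-axis: (x, y) -> (-x, y)
(5, -12) -> (-5, -12)

(-5, -12)


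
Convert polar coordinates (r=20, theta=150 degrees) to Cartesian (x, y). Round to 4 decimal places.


x = 20 * cos(150) = -17.3205
y = 20 * sin(150) = 10

(-17.3205, 10)


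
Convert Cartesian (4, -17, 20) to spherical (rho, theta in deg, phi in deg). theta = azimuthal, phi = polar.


rho = sqrt(4^2 + (-17)^2 + 20^2) = 26.5518
theta = atan2(-17, 4) = 283.2405 deg
phi = acos(20/26.5518) = 41.1279 deg

rho = 26.5518, theta = 283.2405 deg, phi = 41.1279 deg


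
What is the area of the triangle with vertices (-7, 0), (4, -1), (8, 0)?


Area = |x1(y2-y3) + x2(y3-y1) + x3(y1-y2)| / 2
= |-7*(-1-0) + 4*(0-0) + 8*(0--1)| / 2
= 7.5

7.5


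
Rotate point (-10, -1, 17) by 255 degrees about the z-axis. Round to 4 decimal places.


x' = -10*cos(255) - -1*sin(255) = 1.6223
y' = -10*sin(255) + -1*cos(255) = 9.9181
z' = 17

(1.6223, 9.9181, 17)


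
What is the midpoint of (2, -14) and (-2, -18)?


Midpoint = ((2+-2)/2, (-14+-18)/2) = (0, -16)

(0, -16)


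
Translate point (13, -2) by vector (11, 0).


Translation: (x+dx, y+dy) = (13+11, -2+0) = (24, -2)

(24, -2)


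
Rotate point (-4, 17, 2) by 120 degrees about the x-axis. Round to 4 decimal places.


x' = -4
y' = 17*cos(120) - 2*sin(120) = -10.2321
z' = 17*sin(120) + 2*cos(120) = 13.7224

(-4, -10.2321, 13.7224)


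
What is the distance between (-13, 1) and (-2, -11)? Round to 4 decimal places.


d = sqrt((-2--13)^2 + (-11-1)^2) = 16.2788

16.2788


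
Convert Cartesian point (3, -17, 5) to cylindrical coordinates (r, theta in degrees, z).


r = sqrt(3^2 + (-17)^2) = 17.2627
theta = atan2(-17, 3) = 280.008 deg
z = 5

r = 17.2627, theta = 280.008 deg, z = 5


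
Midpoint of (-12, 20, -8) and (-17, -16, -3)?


Midpoint = ((-12+-17)/2, (20+-16)/2, (-8+-3)/2) = (-14.5, 2, -5.5)

(-14.5, 2, -5.5)


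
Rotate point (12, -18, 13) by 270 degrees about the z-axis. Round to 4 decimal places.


x' = 12*cos(270) - -18*sin(270) = -18
y' = 12*sin(270) + -18*cos(270) = -12
z' = 13

(-18, -12, 13)


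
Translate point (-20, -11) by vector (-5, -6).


Translation: (x+dx, y+dy) = (-20+-5, -11+-6) = (-25, -17)

(-25, -17)


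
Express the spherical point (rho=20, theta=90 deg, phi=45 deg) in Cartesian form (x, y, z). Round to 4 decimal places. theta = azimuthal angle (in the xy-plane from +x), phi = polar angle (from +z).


x = 20 * sin(45) * cos(90) = 0
y = 20 * sin(45) * sin(90) = 14.1421
z = 20 * cos(45) = 14.1421

(0, 14.1421, 14.1421)


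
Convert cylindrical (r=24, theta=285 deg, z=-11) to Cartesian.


x = 24 * cos(285) = 6.2117
y = 24 * sin(285) = -23.1822
z = -11

(6.2117, -23.1822, -11)


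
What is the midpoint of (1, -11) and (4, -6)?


Midpoint = ((1+4)/2, (-11+-6)/2) = (2.5, -8.5)

(2.5, -8.5)


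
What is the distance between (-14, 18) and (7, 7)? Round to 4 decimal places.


d = sqrt((7--14)^2 + (7-18)^2) = 23.7065

23.7065


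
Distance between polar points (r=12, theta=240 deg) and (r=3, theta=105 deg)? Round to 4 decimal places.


d = sqrt(r1^2 + r2^2 - 2*r1*r2*cos(t2-t1))
d = sqrt(12^2 + 3^2 - 2*12*3*cos(105-240)) = 14.2798

14.2798


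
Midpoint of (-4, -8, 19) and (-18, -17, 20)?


Midpoint = ((-4+-18)/2, (-8+-17)/2, (19+20)/2) = (-11, -12.5, 19.5)

(-11, -12.5, 19.5)


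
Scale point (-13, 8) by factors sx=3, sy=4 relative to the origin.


Scaling: (x*sx, y*sy) = (-13*3, 8*4) = (-39, 32)

(-39, 32)


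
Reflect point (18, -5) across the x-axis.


Reflection across x-axis: (x, y) -> (x, -y)
(18, -5) -> (18, 5)

(18, 5)


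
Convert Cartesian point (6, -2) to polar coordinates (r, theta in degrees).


r = sqrt(6^2 + (-2)^2) = 6.3246
theta = atan2(-2, 6) = 341.5651 degrees

r = 6.3246, theta = 341.5651 degrees


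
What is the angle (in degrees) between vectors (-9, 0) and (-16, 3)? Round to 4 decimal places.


dot = -9*-16 + 0*3 = 144
|u| = 9, |v| = 16.2788
cos(angle) = 0.9829
angle = 10.6197 degrees

10.6197 degrees


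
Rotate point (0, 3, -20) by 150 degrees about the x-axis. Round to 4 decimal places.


x' = 0
y' = 3*cos(150) - -20*sin(150) = 7.4019
z' = 3*sin(150) + -20*cos(150) = 18.8205

(0, 7.4019, 18.8205)


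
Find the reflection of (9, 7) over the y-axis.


Reflection across y-axis: (x, y) -> (-x, y)
(9, 7) -> (-9, 7)

(-9, 7)


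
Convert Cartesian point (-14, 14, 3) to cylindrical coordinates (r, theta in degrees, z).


r = sqrt((-14)^2 + 14^2) = 19.799
theta = atan2(14, -14) = 135 deg
z = 3

r = 19.799, theta = 135 deg, z = 3


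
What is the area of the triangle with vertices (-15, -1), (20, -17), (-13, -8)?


Area = |x1(y2-y3) + x2(y3-y1) + x3(y1-y2)| / 2
= |-15*(-17--8) + 20*(-8--1) + -13*(-1--17)| / 2
= 106.5

106.5


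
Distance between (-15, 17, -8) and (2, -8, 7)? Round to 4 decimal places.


d = sqrt((2--15)^2 + (-8-17)^2 + (7--8)^2) = 33.7491

33.7491


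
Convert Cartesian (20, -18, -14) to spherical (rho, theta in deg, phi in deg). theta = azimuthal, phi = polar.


rho = sqrt(20^2 + (-18)^2 + (-14)^2) = 30.3315
theta = atan2(-18, 20) = 318.0128 deg
phi = acos(-14/30.3315) = 117.4882 deg

rho = 30.3315, theta = 318.0128 deg, phi = 117.4882 deg


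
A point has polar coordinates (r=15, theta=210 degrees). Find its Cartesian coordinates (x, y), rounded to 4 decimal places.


x = 15 * cos(210) = -12.9904
y = 15 * sin(210) = -7.5

(-12.9904, -7.5)


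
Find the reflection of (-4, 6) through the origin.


Reflection through origin: (x, y) -> (-x, -y)
(-4, 6) -> (4, -6)

(4, -6)


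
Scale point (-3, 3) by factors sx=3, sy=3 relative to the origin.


Scaling: (x*sx, y*sy) = (-3*3, 3*3) = (-9, 9)

(-9, 9)


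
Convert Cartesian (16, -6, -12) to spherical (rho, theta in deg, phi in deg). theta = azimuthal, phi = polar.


rho = sqrt(16^2 + (-6)^2 + (-12)^2) = 20.8806
theta = atan2(-6, 16) = 339.444 deg
phi = acos(-12/20.8806) = 125.0783 deg

rho = 20.8806, theta = 339.444 deg, phi = 125.0783 deg


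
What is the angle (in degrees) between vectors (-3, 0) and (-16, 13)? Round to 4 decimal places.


dot = -3*-16 + 0*13 = 48
|u| = 3, |v| = 20.6155
cos(angle) = 0.7761
angle = 39.0939 degrees

39.0939 degrees


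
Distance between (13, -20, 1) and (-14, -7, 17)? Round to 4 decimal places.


d = sqrt((-14-13)^2 + (-7--20)^2 + (17-1)^2) = 33.9706

33.9706


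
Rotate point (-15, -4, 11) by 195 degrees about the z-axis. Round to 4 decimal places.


x' = -15*cos(195) - -4*sin(195) = 13.4536
y' = -15*sin(195) + -4*cos(195) = 7.746
z' = 11

(13.4536, 7.746, 11)


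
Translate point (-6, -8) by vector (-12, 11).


Translation: (x+dx, y+dy) = (-6+-12, -8+11) = (-18, 3)

(-18, 3)


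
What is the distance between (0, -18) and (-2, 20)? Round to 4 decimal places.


d = sqrt((-2-0)^2 + (20--18)^2) = 38.0526

38.0526


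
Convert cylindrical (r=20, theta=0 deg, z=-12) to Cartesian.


x = 20 * cos(0) = 20
y = 20 * sin(0) = 0
z = -12

(20, 0, -12)


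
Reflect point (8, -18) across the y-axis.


Reflection across y-axis: (x, y) -> (-x, y)
(8, -18) -> (-8, -18)

(-8, -18)


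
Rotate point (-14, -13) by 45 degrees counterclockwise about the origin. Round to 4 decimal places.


x' = -14*cos(45) - -13*sin(45) = -0.7071
y' = -14*sin(45) + -13*cos(45) = -19.0919

(-0.7071, -19.0919)


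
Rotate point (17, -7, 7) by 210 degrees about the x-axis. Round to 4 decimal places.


x' = 17
y' = -7*cos(210) - 7*sin(210) = 9.5622
z' = -7*sin(210) + 7*cos(210) = -2.5622

(17, 9.5622, -2.5622)


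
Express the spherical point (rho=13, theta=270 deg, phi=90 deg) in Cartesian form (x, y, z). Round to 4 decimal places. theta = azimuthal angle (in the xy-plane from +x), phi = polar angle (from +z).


x = 13 * sin(90) * cos(270) = 0
y = 13 * sin(90) * sin(270) = -13
z = 13 * cos(90) = 0

(0, -13, 0)


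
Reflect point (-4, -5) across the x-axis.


Reflection across x-axis: (x, y) -> (x, -y)
(-4, -5) -> (-4, 5)

(-4, 5)


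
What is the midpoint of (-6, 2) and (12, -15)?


Midpoint = ((-6+12)/2, (2+-15)/2) = (3, -6.5)

(3, -6.5)


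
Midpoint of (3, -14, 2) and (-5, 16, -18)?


Midpoint = ((3+-5)/2, (-14+16)/2, (2+-18)/2) = (-1, 1, -8)

(-1, 1, -8)


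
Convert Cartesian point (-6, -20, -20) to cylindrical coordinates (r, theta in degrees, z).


r = sqrt((-6)^2 + (-20)^2) = 20.8806
theta = atan2(-20, -6) = 253.3008 deg
z = -20

r = 20.8806, theta = 253.3008 deg, z = -20


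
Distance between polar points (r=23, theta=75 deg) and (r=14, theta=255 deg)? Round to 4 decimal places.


d = sqrt(r1^2 + r2^2 - 2*r1*r2*cos(t2-t1))
d = sqrt(23^2 + 14^2 - 2*23*14*cos(255-75)) = 37

37


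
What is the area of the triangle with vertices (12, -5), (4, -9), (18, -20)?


Area = |x1(y2-y3) + x2(y3-y1) + x3(y1-y2)| / 2
= |12*(-9--20) + 4*(-20--5) + 18*(-5--9)| / 2
= 72

72


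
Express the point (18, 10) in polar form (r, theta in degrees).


r = sqrt(18^2 + 10^2) = 20.5913
theta = atan2(10, 18) = 29.0546 degrees

r = 20.5913, theta = 29.0546 degrees


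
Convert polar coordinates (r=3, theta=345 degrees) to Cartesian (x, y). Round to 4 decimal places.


x = 3 * cos(345) = 2.8978
y = 3 * sin(345) = -0.7765

(2.8978, -0.7765)


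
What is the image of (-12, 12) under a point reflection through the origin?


Reflection through origin: (x, y) -> (-x, -y)
(-12, 12) -> (12, -12)

(12, -12)


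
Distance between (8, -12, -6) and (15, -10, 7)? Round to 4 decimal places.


d = sqrt((15-8)^2 + (-10--12)^2 + (7--6)^2) = 14.8997

14.8997


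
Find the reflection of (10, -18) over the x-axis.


Reflection across x-axis: (x, y) -> (x, -y)
(10, -18) -> (10, 18)

(10, 18)


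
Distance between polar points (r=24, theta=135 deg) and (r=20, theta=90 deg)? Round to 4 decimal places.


d = sqrt(r1^2 + r2^2 - 2*r1*r2*cos(t2-t1))
d = sqrt(24^2 + 20^2 - 2*24*20*cos(90-135)) = 17.2388

17.2388


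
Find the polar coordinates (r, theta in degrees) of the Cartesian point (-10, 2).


r = sqrt((-10)^2 + 2^2) = 10.198
theta = atan2(2, -10) = 168.6901 degrees

r = 10.198, theta = 168.6901 degrees


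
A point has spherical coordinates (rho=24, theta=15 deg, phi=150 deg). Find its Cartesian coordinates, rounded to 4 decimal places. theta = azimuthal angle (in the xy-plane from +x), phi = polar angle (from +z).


x = 24 * sin(150) * cos(15) = 11.5911
y = 24 * sin(150) * sin(15) = 3.1058
z = 24 * cos(150) = -20.7846

(11.5911, 3.1058, -20.7846)


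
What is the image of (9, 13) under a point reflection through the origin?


Reflection through origin: (x, y) -> (-x, -y)
(9, 13) -> (-9, -13)

(-9, -13)


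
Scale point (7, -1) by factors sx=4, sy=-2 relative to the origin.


Scaling: (x*sx, y*sy) = (7*4, -1*-2) = (28, 2)

(28, 2)


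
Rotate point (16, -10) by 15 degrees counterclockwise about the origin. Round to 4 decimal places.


x' = 16*cos(15) - -10*sin(15) = 18.043
y' = 16*sin(15) + -10*cos(15) = -5.5182

(18.043, -5.5182)


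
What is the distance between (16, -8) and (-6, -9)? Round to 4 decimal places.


d = sqrt((-6-16)^2 + (-9--8)^2) = 22.0227

22.0227


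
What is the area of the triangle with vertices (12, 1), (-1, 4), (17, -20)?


Area = |x1(y2-y3) + x2(y3-y1) + x3(y1-y2)| / 2
= |12*(4--20) + -1*(-20-1) + 17*(1-4)| / 2
= 129

129


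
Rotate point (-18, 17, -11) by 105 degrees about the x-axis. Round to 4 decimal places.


x' = -18
y' = 17*cos(105) - -11*sin(105) = 6.2253
z' = 17*sin(105) + -11*cos(105) = 19.2677

(-18, 6.2253, 19.2677)


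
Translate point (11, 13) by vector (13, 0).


Translation: (x+dx, y+dy) = (11+13, 13+0) = (24, 13)

(24, 13)


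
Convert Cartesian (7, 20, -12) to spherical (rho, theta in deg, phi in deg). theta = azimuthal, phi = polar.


rho = sqrt(7^2 + 20^2 + (-12)^2) = 24.3516
theta = atan2(20, 7) = 70.71 deg
phi = acos(-12/24.3516) = 119.5235 deg

rho = 24.3516, theta = 70.71 deg, phi = 119.5235 deg


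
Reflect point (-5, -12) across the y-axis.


Reflection across y-axis: (x, y) -> (-x, y)
(-5, -12) -> (5, -12)

(5, -12)


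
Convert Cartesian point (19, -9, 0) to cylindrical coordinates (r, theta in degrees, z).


r = sqrt(19^2 + (-9)^2) = 21.0238
theta = atan2(-9, 19) = 334.6538 deg
z = 0

r = 21.0238, theta = 334.6538 deg, z = 0


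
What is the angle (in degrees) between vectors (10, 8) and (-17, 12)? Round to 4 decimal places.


dot = 10*-17 + 8*12 = -74
|u| = 12.8062, |v| = 20.8087
cos(angle) = -0.2777
angle = 106.1226 degrees

106.1226 degrees


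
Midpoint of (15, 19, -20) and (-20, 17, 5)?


Midpoint = ((15+-20)/2, (19+17)/2, (-20+5)/2) = (-2.5, 18, -7.5)

(-2.5, 18, -7.5)


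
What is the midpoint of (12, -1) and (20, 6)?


Midpoint = ((12+20)/2, (-1+6)/2) = (16, 2.5)

(16, 2.5)


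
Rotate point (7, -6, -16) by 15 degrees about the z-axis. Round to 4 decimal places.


x' = 7*cos(15) - -6*sin(15) = 8.3144
y' = 7*sin(15) + -6*cos(15) = -3.9838
z' = -16

(8.3144, -3.9838, -16)


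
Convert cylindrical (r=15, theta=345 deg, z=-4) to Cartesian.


x = 15 * cos(345) = 14.4889
y = 15 * sin(345) = -3.8823
z = -4

(14.4889, -3.8823, -4)


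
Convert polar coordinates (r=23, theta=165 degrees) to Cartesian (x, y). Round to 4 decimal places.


x = 23 * cos(165) = -22.2163
y = 23 * sin(165) = 5.9528

(-22.2163, 5.9528)


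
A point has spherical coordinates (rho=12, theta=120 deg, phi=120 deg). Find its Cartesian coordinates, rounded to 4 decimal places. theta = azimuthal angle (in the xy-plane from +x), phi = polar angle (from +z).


x = 12 * sin(120) * cos(120) = -5.1962
y = 12 * sin(120) * sin(120) = 9
z = 12 * cos(120) = -6

(-5.1962, 9, -6)


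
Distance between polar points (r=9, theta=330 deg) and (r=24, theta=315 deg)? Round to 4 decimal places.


d = sqrt(r1^2 + r2^2 - 2*r1*r2*cos(t2-t1))
d = sqrt(9^2 + 24^2 - 2*9*24*cos(315-330)) = 15.4829

15.4829


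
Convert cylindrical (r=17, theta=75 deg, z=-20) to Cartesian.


x = 17 * cos(75) = 4.3999
y = 17 * sin(75) = 16.4207
z = -20

(4.3999, 16.4207, -20)


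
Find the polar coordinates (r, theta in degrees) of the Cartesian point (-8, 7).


r = sqrt((-8)^2 + 7^2) = 10.6301
theta = atan2(7, -8) = 138.8141 degrees

r = 10.6301, theta = 138.8141 degrees


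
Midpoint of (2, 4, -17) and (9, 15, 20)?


Midpoint = ((2+9)/2, (4+15)/2, (-17+20)/2) = (5.5, 9.5, 1.5)

(5.5, 9.5, 1.5)


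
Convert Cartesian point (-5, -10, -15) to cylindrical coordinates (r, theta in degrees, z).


r = sqrt((-5)^2 + (-10)^2) = 11.1803
theta = atan2(-10, -5) = 243.4349 deg
z = -15

r = 11.1803, theta = 243.4349 deg, z = -15


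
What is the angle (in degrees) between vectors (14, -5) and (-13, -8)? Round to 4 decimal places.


dot = 14*-13 + -5*-8 = -142
|u| = 14.8661, |v| = 15.2643
cos(angle) = -0.6258
angle = 128.7387 degrees

128.7387 degrees


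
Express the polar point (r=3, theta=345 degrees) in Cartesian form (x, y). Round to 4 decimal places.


x = 3 * cos(345) = 2.8978
y = 3 * sin(345) = -0.7765

(2.8978, -0.7765)


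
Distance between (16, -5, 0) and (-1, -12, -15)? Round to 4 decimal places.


d = sqrt((-1-16)^2 + (-12--5)^2 + (-15-0)^2) = 23.7276

23.7276


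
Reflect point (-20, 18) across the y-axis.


Reflection across y-axis: (x, y) -> (-x, y)
(-20, 18) -> (20, 18)

(20, 18)


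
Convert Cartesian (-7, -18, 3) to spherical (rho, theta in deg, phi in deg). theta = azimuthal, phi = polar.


rho = sqrt((-7)^2 + (-18)^2 + 3^2) = 19.5448
theta = atan2(-18, -7) = 248.7495 deg
phi = acos(3/19.5448) = 81.1706 deg

rho = 19.5448, theta = 248.7495 deg, phi = 81.1706 deg


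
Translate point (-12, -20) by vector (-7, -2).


Translation: (x+dx, y+dy) = (-12+-7, -20+-2) = (-19, -22)

(-19, -22)


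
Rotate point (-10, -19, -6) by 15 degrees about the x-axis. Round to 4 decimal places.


x' = -10
y' = -19*cos(15) - -6*sin(15) = -16.7997
z' = -19*sin(15) + -6*cos(15) = -10.7131

(-10, -16.7997, -10.7131)


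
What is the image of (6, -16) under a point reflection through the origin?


Reflection through origin: (x, y) -> (-x, -y)
(6, -16) -> (-6, 16)

(-6, 16)


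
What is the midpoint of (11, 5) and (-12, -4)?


Midpoint = ((11+-12)/2, (5+-4)/2) = (-0.5, 0.5)

(-0.5, 0.5)


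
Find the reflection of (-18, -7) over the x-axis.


Reflection across x-axis: (x, y) -> (x, -y)
(-18, -7) -> (-18, 7)

(-18, 7)


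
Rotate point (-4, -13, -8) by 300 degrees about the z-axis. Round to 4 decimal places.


x' = -4*cos(300) - -13*sin(300) = -13.2583
y' = -4*sin(300) + -13*cos(300) = -3.0359
z' = -8

(-13.2583, -3.0359, -8)


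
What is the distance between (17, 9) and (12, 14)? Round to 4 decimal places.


d = sqrt((12-17)^2 + (14-9)^2) = 7.0711

7.0711


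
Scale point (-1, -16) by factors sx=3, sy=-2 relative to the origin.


Scaling: (x*sx, y*sy) = (-1*3, -16*-2) = (-3, 32)

(-3, 32)


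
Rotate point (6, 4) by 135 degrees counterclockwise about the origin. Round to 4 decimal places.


x' = 6*cos(135) - 4*sin(135) = -7.0711
y' = 6*sin(135) + 4*cos(135) = 1.4142

(-7.0711, 1.4142)


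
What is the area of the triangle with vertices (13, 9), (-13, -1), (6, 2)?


Area = |x1(y2-y3) + x2(y3-y1) + x3(y1-y2)| / 2
= |13*(-1-2) + -13*(2-9) + 6*(9--1)| / 2
= 56

56


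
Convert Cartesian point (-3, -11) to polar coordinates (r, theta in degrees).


r = sqrt((-3)^2 + (-11)^2) = 11.4018
theta = atan2(-11, -3) = 254.7449 degrees

r = 11.4018, theta = 254.7449 degrees


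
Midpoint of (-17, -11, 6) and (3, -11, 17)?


Midpoint = ((-17+3)/2, (-11+-11)/2, (6+17)/2) = (-7, -11, 11.5)

(-7, -11, 11.5)


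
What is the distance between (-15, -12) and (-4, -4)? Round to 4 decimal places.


d = sqrt((-4--15)^2 + (-4--12)^2) = 13.6015

13.6015


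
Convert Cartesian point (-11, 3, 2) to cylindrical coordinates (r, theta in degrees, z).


r = sqrt((-11)^2 + 3^2) = 11.4018
theta = atan2(3, -11) = 164.7449 deg
z = 2

r = 11.4018, theta = 164.7449 deg, z = 2
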